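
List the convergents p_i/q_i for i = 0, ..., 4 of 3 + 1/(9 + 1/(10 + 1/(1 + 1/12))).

Using the convergent recurrence p_i = a_i*p_{i-1} + p_{i-2}, q_i = a_i*q_{i-1} + q_{i-2} with p_{-2}=0, p_{-1}=1, q_{-2}=1, q_{-1}=0:
  i=0: a_0=3, p_0 = 3*1 + 0 = 3, q_0 = 3*0 + 1 = 1.
  i=1: a_1=9, p_1 = 9*3 + 1 = 28, q_1 = 9*1 + 0 = 9.
  i=2: a_2=10, p_2 = 10*28 + 3 = 283, q_2 = 10*9 + 1 = 91.
  i=3: a_3=1, p_3 = 1*283 + 28 = 311, q_3 = 1*91 + 9 = 100.
  i=4: a_4=12, p_4 = 12*311 + 283 = 4015, q_4 = 12*100 + 91 = 1291.

3/1, 28/9, 283/91, 311/100, 4015/1291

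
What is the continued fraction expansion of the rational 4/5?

Run the Euclidean algorithm on 4 and 5; the successive quotients are the partial quotients a_0, a_1, ... (each step inverts the fractional part left over by the previous one):
  4 = 0*5 + 4, so a_0 = 0.
  5 = 1*4 + 1, so a_1 = 1.
  4 = 4*1 + 0, so a_2 = 4.
The remainder reaches 0 after 3 divisions, so the expansion has 3 partial quotients, read off in order.

[0; 1, 4]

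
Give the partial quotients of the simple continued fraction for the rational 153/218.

Run the Euclidean algorithm on 153 and 218; the successive quotients are the partial quotients a_0, a_1, ... (each step inverts the fractional part left over by the previous one):
  153 = 0*218 + 153, so a_0 = 0.
  218 = 1*153 + 65, so a_1 = 1.
  153 = 2*65 + 23, so a_2 = 2.
  65 = 2*23 + 19, so a_3 = 2.
  23 = 1*19 + 4, so a_4 = 1.
  19 = 4*4 + 3, so a_5 = 4.
  4 = 1*3 + 1, so a_6 = 1.
  3 = 3*1 + 0, so a_7 = 3.
The remainder reaches 0 after 8 divisions, so the expansion has 8 partial quotients, read off in order.

[0; 1, 2, 2, 1, 4, 1, 3]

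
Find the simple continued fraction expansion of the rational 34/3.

[11; 3]

Run the Euclidean algorithm on 34 and 3; the successive quotients are the partial quotients a_0, a_1, ... (each step inverts the fractional part left over by the previous one):
  34 = 11*3 + 1, so a_0 = 11.
  3 = 3*1 + 0, so a_1 = 3.
The remainder reaches 0 after 2 divisions, so the expansion has 2 partial quotients, read off in order.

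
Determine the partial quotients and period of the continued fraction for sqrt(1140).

Write x_i = (sqrt(1140) + m_i)/d_i with (m_0, d_0) = (0, 1). a_0 = floor(sqrt(1140)) = 33, since 33^2 = 1089 <= 1140 < 1156 = 34^2.
Iterate m_{i+1} = d_i*a_i - m_i, d_{i+1} = (1140 - m_{i+1}^2)/d_i, a_{i+1} = floor((a_0 + m_{i+1})/d_{i+1}):
  m_1 = 1*33 - 0 = 33, d_1 = (1140 - 33^2)/1 = 51/1 = 51, a_1 = floor((33 + 33)/51) = 1.
  m_2 = 51*1 - 33 = 18, d_2 = (1140 - 18^2)/51 = 816/51 = 16, a_2 = floor((33 + 18)/16) = 3.
  m_3 = 16*3 - 18 = 30, d_3 = (1140 - 30^2)/16 = 240/16 = 15, a_3 = floor((33 + 30)/15) = 4.
  m_4 = 15*4 - 30 = 30, d_4 = (1140 - 30^2)/15 = 240/15 = 16, a_4 = floor((33 + 30)/16) = 3.
  m_5 = 16*3 - 30 = 18, d_5 = (1140 - 18^2)/16 = 816/16 = 51, a_5 = floor((33 + 18)/51) = 1.
  m_6 = 51*1 - 18 = 33, d_6 = (1140 - 33^2)/51 = 51/51 = 1, a_6 = floor((33 + 33)/1) = 66.
  m_7 = 1*66 - 33 = 33, d_7 = (1140 - 33^2)/1 = 51/1 = 51: (m_7, d_7) = (m_1, d_1) = (33, 51), so from here the quotients repeat a_1, ..., a_6; the period length is 6.
Hence the expansion of sqrt(1140) is a_0 = 33 followed by the repeating block 1, 3, 4, 3, 1, 66 (period 6).

[33; (1, 3, 4, 3, 1, 66)]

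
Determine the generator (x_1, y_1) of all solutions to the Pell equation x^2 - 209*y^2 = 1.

(x, y) = (46551, 3220)

First expand sqrt(209) as a continued fraction. With x_i = (sqrt(209) + m_i)/d_i and (m_0, d_0) = (0, 1): a_0 = floor(sqrt(209)) = 14, since 14^2 = 196 <= 209 < 225 = 15^2.
Iterate m_{i+1} = d_i*a_i - m_i, d_{i+1} = (209 - m_{i+1}^2)/d_i, a_{i+1} = floor((a_0 + m_{i+1})/d_{i+1}):
  m_1 = 1*14 - 0 = 14, d_1 = (209 - 14^2)/1 = 13/1 = 13, a_1 = floor((14 + 14)/13) = 2.
  m_2 = 13*2 - 14 = 12, d_2 = (209 - 12^2)/13 = 65/13 = 5, a_2 = floor((14 + 12)/5) = 5.
  m_3 = 5*5 - 12 = 13, d_3 = (209 - 13^2)/5 = 40/5 = 8, a_3 = floor((14 + 13)/8) = 3.
  m_4 = 8*3 - 13 = 11, d_4 = (209 - 11^2)/8 = 88/8 = 11, a_4 = floor((14 + 11)/11) = 2.
  m_5 = 11*2 - 11 = 11, d_5 = (209 - 11^2)/11 = 88/11 = 8, a_5 = floor((14 + 11)/8) = 3.
  m_6 = 8*3 - 11 = 13, d_6 = (209 - 13^2)/8 = 40/8 = 5, a_6 = floor((14 + 13)/5) = 5.
  m_7 = 5*5 - 13 = 12, d_7 = (209 - 12^2)/5 = 65/5 = 13, a_7 = floor((14 + 12)/13) = 2.
  m_8 = 13*2 - 12 = 14, d_8 = (209 - 14^2)/13 = 13/13 = 1, a_8 = floor((14 + 14)/1) = 28.
  m_9 = 1*28 - 14 = 14, d_9 = (209 - 14^2)/1 = 13/1 = 13: (m_9, d_9) = (m_1, d_1) = (14, 13), so from here the quotients repeat a_1, ..., a_8; the period length is 8.
So sqrt(209) = [14; (2, 5, 3, 2, 3, 5, 2, 28)] with period length k = 8.
k is even, so the fundamental solution of x^2 - 209y^2 = 1 is (p_{k-1}, q_{k-1}) = (p_7, q_7); compute convergents through index 7.
Convergents (p_i = a_i*p_{i-1} + p_{i-2}, q_i = a_i*q_{i-1} + q_{i-2} with p_{-2}=0, p_{-1}=1, q_{-2}=1, q_{-1}=0):
  i=0: a_0=14, p_0 = 14*1 + 0 = 14, q_0 = 14*0 + 1 = 1.
  i=1: a_1=2, p_1 = 2*14 + 1 = 29, q_1 = 2*1 + 0 = 2.
  i=2: a_2=5, p_2 = 5*29 + 14 = 159, q_2 = 5*2 + 1 = 11.
  i=3: a_3=3, p_3 = 3*159 + 29 = 506, q_3 = 3*11 + 2 = 35.
  i=4: a_4=2, p_4 = 2*506 + 159 = 1171, q_4 = 2*35 + 11 = 81.
  i=5: a_5=3, p_5 = 3*1171 + 506 = 4019, q_5 = 3*81 + 35 = 278.
  i=6: a_6=5, p_6 = 5*4019 + 1171 = 21266, q_6 = 5*278 + 81 = 1471.
  i=7: a_7=2, p_7 = 2*21266 + 4019 = 46551, q_7 = 2*1471 + 278 = 3220.
Check: 46551^2 - 209*3220^2 = 2166995601 - 2166995600 = 1, so (x, y) = (46551, 3220) solves the equation, and by the theorem it is the least positive solution.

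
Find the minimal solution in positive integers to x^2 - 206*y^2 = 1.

First expand sqrt(206) as a continued fraction. With x_i = (sqrt(206) + m_i)/d_i and (m_0, d_0) = (0, 1): a_0 = floor(sqrt(206)) = 14, since 14^2 = 196 <= 206 < 225 = 15^2.
Iterate m_{i+1} = d_i*a_i - m_i, d_{i+1} = (206 - m_{i+1}^2)/d_i, a_{i+1} = floor((a_0 + m_{i+1})/d_{i+1}):
  m_1 = 1*14 - 0 = 14, d_1 = (206 - 14^2)/1 = 10/1 = 10, a_1 = floor((14 + 14)/10) = 2.
  m_2 = 10*2 - 14 = 6, d_2 = (206 - 6^2)/10 = 170/10 = 17, a_2 = floor((14 + 6)/17) = 1.
  m_3 = 17*1 - 6 = 11, d_3 = (206 - 11^2)/17 = 85/17 = 5, a_3 = floor((14 + 11)/5) = 5.
  m_4 = 5*5 - 11 = 14, d_4 = (206 - 14^2)/5 = 10/5 = 2, a_4 = floor((14 + 14)/2) = 14.
  m_5 = 2*14 - 14 = 14, d_5 = (206 - 14^2)/2 = 10/2 = 5, a_5 = floor((14 + 14)/5) = 5.
  m_6 = 5*5 - 14 = 11, d_6 = (206 - 11^2)/5 = 85/5 = 17, a_6 = floor((14 + 11)/17) = 1.
  m_7 = 17*1 - 11 = 6, d_7 = (206 - 6^2)/17 = 170/17 = 10, a_7 = floor((14 + 6)/10) = 2.
  m_8 = 10*2 - 6 = 14, d_8 = (206 - 14^2)/10 = 10/10 = 1, a_8 = floor((14 + 14)/1) = 28.
  m_9 = 1*28 - 14 = 14, d_9 = (206 - 14^2)/1 = 10/1 = 10: (m_9, d_9) = (m_1, d_1) = (14, 10), so from here the quotients repeat a_1, ..., a_8; the period length is 8.
So sqrt(206) = [14; (2, 1, 5, 14, 5, 1, 2, 28)] with period length k = 8.
k is even, so the fundamental solution of x^2 - 206y^2 = 1 is (p_{k-1}, q_{k-1}) = (p_7, q_7); compute convergents through index 7.
Convergents (p_i = a_i*p_{i-1} + p_{i-2}, q_i = a_i*q_{i-1} + q_{i-2} with p_{-2}=0, p_{-1}=1, q_{-2}=1, q_{-1}=0):
  i=0: a_0=14, p_0 = 14*1 + 0 = 14, q_0 = 14*0 + 1 = 1.
  i=1: a_1=2, p_1 = 2*14 + 1 = 29, q_1 = 2*1 + 0 = 2.
  i=2: a_2=1, p_2 = 1*29 + 14 = 43, q_2 = 1*2 + 1 = 3.
  i=3: a_3=5, p_3 = 5*43 + 29 = 244, q_3 = 5*3 + 2 = 17.
  i=4: a_4=14, p_4 = 14*244 + 43 = 3459, q_4 = 14*17 + 3 = 241.
  i=5: a_5=5, p_5 = 5*3459 + 244 = 17539, q_5 = 5*241 + 17 = 1222.
  i=6: a_6=1, p_6 = 1*17539 + 3459 = 20998, q_6 = 1*1222 + 241 = 1463.
  i=7: a_7=2, p_7 = 2*20998 + 17539 = 59535, q_7 = 2*1463 + 1222 = 4148.
Check: 59535^2 - 206*4148^2 = 3544416225 - 3544416224 = 1, so (x, y) = (59535, 4148) solves the equation, and by the theorem it is the least positive solution.

(x, y) = (59535, 4148)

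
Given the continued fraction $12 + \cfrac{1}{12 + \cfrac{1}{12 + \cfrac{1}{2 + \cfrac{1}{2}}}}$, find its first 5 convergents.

Using the convergent recurrence p_i = a_i*p_{i-1} + p_{i-2}, q_i = a_i*q_{i-1} + q_{i-2} with p_{-2}=0, p_{-1}=1, q_{-2}=1, q_{-1}=0:
  i=0: a_0=12, p_0 = 12*1 + 0 = 12, q_0 = 12*0 + 1 = 1.
  i=1: a_1=12, p_1 = 12*12 + 1 = 145, q_1 = 12*1 + 0 = 12.
  i=2: a_2=12, p_2 = 12*145 + 12 = 1752, q_2 = 12*12 + 1 = 145.
  i=3: a_3=2, p_3 = 2*1752 + 145 = 3649, q_3 = 2*145 + 12 = 302.
  i=4: a_4=2, p_4 = 2*3649 + 1752 = 9050, q_4 = 2*302 + 145 = 749.

12/1, 145/12, 1752/145, 3649/302, 9050/749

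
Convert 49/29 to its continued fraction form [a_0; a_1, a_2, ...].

Run the Euclidean algorithm on 49 and 29; the successive quotients are the partial quotients a_0, a_1, ... (each step inverts the fractional part left over by the previous one):
  49 = 1*29 + 20, so a_0 = 1.
  29 = 1*20 + 9, so a_1 = 1.
  20 = 2*9 + 2, so a_2 = 2.
  9 = 4*2 + 1, so a_3 = 4.
  2 = 2*1 + 0, so a_4 = 2.
The remainder reaches 0 after 5 divisions, so the expansion has 5 partial quotients, read off in order.

[1; 1, 2, 4, 2]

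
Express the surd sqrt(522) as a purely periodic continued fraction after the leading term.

Write x_i = (sqrt(522) + m_i)/d_i with (m_0, d_0) = (0, 1). a_0 = floor(sqrt(522)) = 22, since 22^2 = 484 <= 522 < 529 = 23^2.
Iterate m_{i+1} = d_i*a_i - m_i, d_{i+1} = (522 - m_{i+1}^2)/d_i, a_{i+1} = floor((a_0 + m_{i+1})/d_{i+1}):
  m_1 = 1*22 - 0 = 22, d_1 = (522 - 22^2)/1 = 38/1 = 38, a_1 = floor((22 + 22)/38) = 1.
  m_2 = 38*1 - 22 = 16, d_2 = (522 - 16^2)/38 = 266/38 = 7, a_2 = floor((22 + 16)/7) = 5.
  m_3 = 7*5 - 16 = 19, d_3 = (522 - 19^2)/7 = 161/7 = 23, a_3 = floor((22 + 19)/23) = 1.
  m_4 = 23*1 - 19 = 4, d_4 = (522 - 4^2)/23 = 506/23 = 22, a_4 = floor((22 + 4)/22) = 1.
  m_5 = 22*1 - 4 = 18, d_5 = (522 - 18^2)/22 = 198/22 = 9, a_5 = floor((22 + 18)/9) = 4.
  m_6 = 9*4 - 18 = 18, d_6 = (522 - 18^2)/9 = 198/9 = 22, a_6 = floor((22 + 18)/22) = 1.
  m_7 = 22*1 - 18 = 4, d_7 = (522 - 4^2)/22 = 506/22 = 23, a_7 = floor((22 + 4)/23) = 1.
  m_8 = 23*1 - 4 = 19, d_8 = (522 - 19^2)/23 = 161/23 = 7, a_8 = floor((22 + 19)/7) = 5.
  m_9 = 7*5 - 19 = 16, d_9 = (522 - 16^2)/7 = 266/7 = 38, a_9 = floor((22 + 16)/38) = 1.
  m_10 = 38*1 - 16 = 22, d_10 = (522 - 22^2)/38 = 38/38 = 1, a_10 = floor((22 + 22)/1) = 44.
  m_11 = 1*44 - 22 = 22, d_11 = (522 - 22^2)/1 = 38/1 = 38: (m_11, d_11) = (m_1, d_1) = (22, 38), so from here the quotients repeat a_1, ..., a_10; the period length is 10.
Hence the expansion of sqrt(522) is a_0 = 22 followed by the repeating block 1, 5, 1, 1, 4, 1, 1, 5, 1, 44 (period 10).

[22; (1, 5, 1, 1, 4, 1, 1, 5, 1, 44)]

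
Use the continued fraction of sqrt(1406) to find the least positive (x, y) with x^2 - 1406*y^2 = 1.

(x, y) = (75, 2)

First expand sqrt(1406) as a continued fraction. With x_i = (sqrt(1406) + m_i)/d_i and (m_0, d_0) = (0, 1): a_0 = floor(sqrt(1406)) = 37, since 37^2 = 1369 <= 1406 < 1444 = 38^2.
Iterate m_{i+1} = d_i*a_i - m_i, d_{i+1} = (1406 - m_{i+1}^2)/d_i, a_{i+1} = floor((a_0 + m_{i+1})/d_{i+1}):
  m_1 = 1*37 - 0 = 37, d_1 = (1406 - 37^2)/1 = 37/1 = 37, a_1 = floor((37 + 37)/37) = 2.
  m_2 = 37*2 - 37 = 37, d_2 = (1406 - 37^2)/37 = 37/37 = 1, a_2 = floor((37 + 37)/1) = 74.
  m_3 = 1*74 - 37 = 37, d_3 = (1406 - 37^2)/1 = 37/1 = 37: (m_3, d_3) = (m_1, d_1) = (37, 37), so from here the quotients repeat a_1, a_2; the period length is 2.
So sqrt(1406) = [37; (2, 74)] with period length k = 2.
k is even, so the fundamental solution of x^2 - 1406y^2 = 1 is (p_{k-1}, q_{k-1}) = (p_1, q_1); compute convergents through index 1.
Convergents (p_i = a_i*p_{i-1} + p_{i-2}, q_i = a_i*q_{i-1} + q_{i-2} with p_{-2}=0, p_{-1}=1, q_{-2}=1, q_{-1}=0):
  i=0: a_0=37, p_0 = 37*1 + 0 = 37, q_0 = 37*0 + 1 = 1.
  i=1: a_1=2, p_1 = 2*37 + 1 = 75, q_1 = 2*1 + 0 = 2.
Check: 75^2 - 1406*2^2 = 5625 - 5624 = 1, so (x, y) = (75, 2) solves the equation, and by the theorem it is the least positive solution.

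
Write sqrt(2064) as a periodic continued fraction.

Write x_i = (sqrt(2064) + m_i)/d_i with (m_0, d_0) = (0, 1). a_0 = floor(sqrt(2064)) = 45, since 45^2 = 2025 <= 2064 < 2116 = 46^2.
Iterate m_{i+1} = d_i*a_i - m_i, d_{i+1} = (2064 - m_{i+1}^2)/d_i, a_{i+1} = floor((a_0 + m_{i+1})/d_{i+1}):
  m_1 = 1*45 - 0 = 45, d_1 = (2064 - 45^2)/1 = 39/1 = 39, a_1 = floor((45 + 45)/39) = 2.
  m_2 = 39*2 - 45 = 33, d_2 = (2064 - 33^2)/39 = 975/39 = 25, a_2 = floor((45 + 33)/25) = 3.
  m_3 = 25*3 - 33 = 42, d_3 = (2064 - 42^2)/25 = 300/25 = 12, a_3 = floor((45 + 42)/12) = 7.
  m_4 = 12*7 - 42 = 42, d_4 = (2064 - 42^2)/12 = 300/12 = 25, a_4 = floor((45 + 42)/25) = 3.
  m_5 = 25*3 - 42 = 33, d_5 = (2064 - 33^2)/25 = 975/25 = 39, a_5 = floor((45 + 33)/39) = 2.
  m_6 = 39*2 - 33 = 45, d_6 = (2064 - 45^2)/39 = 39/39 = 1, a_6 = floor((45 + 45)/1) = 90.
  m_7 = 1*90 - 45 = 45, d_7 = (2064 - 45^2)/1 = 39/1 = 39: (m_7, d_7) = (m_1, d_1) = (45, 39), so from here the quotients repeat a_1, ..., a_6; the period length is 6.
Hence the expansion of sqrt(2064) is a_0 = 45 followed by the repeating block 2, 3, 7, 3, 2, 90 (period 6).

[45; (2, 3, 7, 3, 2, 90)]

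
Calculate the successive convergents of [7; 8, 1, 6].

Using the convergent recurrence p_i = a_i*p_{i-1} + p_{i-2}, q_i = a_i*q_{i-1} + q_{i-2} with p_{-2}=0, p_{-1}=1, q_{-2}=1, q_{-1}=0:
  i=0: a_0=7, p_0 = 7*1 + 0 = 7, q_0 = 7*0 + 1 = 1.
  i=1: a_1=8, p_1 = 8*7 + 1 = 57, q_1 = 8*1 + 0 = 8.
  i=2: a_2=1, p_2 = 1*57 + 7 = 64, q_2 = 1*8 + 1 = 9.
  i=3: a_3=6, p_3 = 6*64 + 57 = 441, q_3 = 6*9 + 8 = 62.

7/1, 57/8, 64/9, 441/62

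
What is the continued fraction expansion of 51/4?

Run the Euclidean algorithm on 51 and 4; the successive quotients are the partial quotients a_0, a_1, ... (each step inverts the fractional part left over by the previous one):
  51 = 12*4 + 3, so a_0 = 12.
  4 = 1*3 + 1, so a_1 = 1.
  3 = 3*1 + 0, so a_2 = 3.
The remainder reaches 0 after 3 divisions, so the expansion has 3 partial quotients, read off in order.

[12; 1, 3]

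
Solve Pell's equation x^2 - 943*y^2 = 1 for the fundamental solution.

(x, y) = (737, 24)

First expand sqrt(943) as a continued fraction. With x_i = (sqrt(943) + m_i)/d_i and (m_0, d_0) = (0, 1): a_0 = floor(sqrt(943)) = 30, since 30^2 = 900 <= 943 < 961 = 31^2.
Iterate m_{i+1} = d_i*a_i - m_i, d_{i+1} = (943 - m_{i+1}^2)/d_i, a_{i+1} = floor((a_0 + m_{i+1})/d_{i+1}):
  m_1 = 1*30 - 0 = 30, d_1 = (943 - 30^2)/1 = 43/1 = 43, a_1 = floor((30 + 30)/43) = 1.
  m_2 = 43*1 - 30 = 13, d_2 = (943 - 13^2)/43 = 774/43 = 18, a_2 = floor((30 + 13)/18) = 2.
  m_3 = 18*2 - 13 = 23, d_3 = (943 - 23^2)/18 = 414/18 = 23, a_3 = floor((30 + 23)/23) = 2.
  m_4 = 23*2 - 23 = 23, d_4 = (943 - 23^2)/23 = 414/23 = 18, a_4 = floor((30 + 23)/18) = 2.
  m_5 = 18*2 - 23 = 13, d_5 = (943 - 13^2)/18 = 774/18 = 43, a_5 = floor((30 + 13)/43) = 1.
  m_6 = 43*1 - 13 = 30, d_6 = (943 - 30^2)/43 = 43/43 = 1, a_6 = floor((30 + 30)/1) = 60.
  m_7 = 1*60 - 30 = 30, d_7 = (943 - 30^2)/1 = 43/1 = 43: (m_7, d_7) = (m_1, d_1) = (30, 43), so from here the quotients repeat a_1, ..., a_6; the period length is 6.
So sqrt(943) = [30; (1, 2, 2, 2, 1, 60)] with period length k = 6.
k is even, so the fundamental solution of x^2 - 943y^2 = 1 is (p_{k-1}, q_{k-1}) = (p_5, q_5); compute convergents through index 5.
Convergents (p_i = a_i*p_{i-1} + p_{i-2}, q_i = a_i*q_{i-1} + q_{i-2} with p_{-2}=0, p_{-1}=1, q_{-2}=1, q_{-1}=0):
  i=0: a_0=30, p_0 = 30*1 + 0 = 30, q_0 = 30*0 + 1 = 1.
  i=1: a_1=1, p_1 = 1*30 + 1 = 31, q_1 = 1*1 + 0 = 1.
  i=2: a_2=2, p_2 = 2*31 + 30 = 92, q_2 = 2*1 + 1 = 3.
  i=3: a_3=2, p_3 = 2*92 + 31 = 215, q_3 = 2*3 + 1 = 7.
  i=4: a_4=2, p_4 = 2*215 + 92 = 522, q_4 = 2*7 + 3 = 17.
  i=5: a_5=1, p_5 = 1*522 + 215 = 737, q_5 = 1*17 + 7 = 24.
Check: 737^2 - 943*24^2 = 543169 - 543168 = 1, so (x, y) = (737, 24) solves the equation, and by the theorem it is the least positive solution.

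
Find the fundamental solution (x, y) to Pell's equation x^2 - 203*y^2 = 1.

(x, y) = (57, 4)

First expand sqrt(203) as a continued fraction. With x_i = (sqrt(203) + m_i)/d_i and (m_0, d_0) = (0, 1): a_0 = floor(sqrt(203)) = 14, since 14^2 = 196 <= 203 < 225 = 15^2.
Iterate m_{i+1} = d_i*a_i - m_i, d_{i+1} = (203 - m_{i+1}^2)/d_i, a_{i+1} = floor((a_0 + m_{i+1})/d_{i+1}):
  m_1 = 1*14 - 0 = 14, d_1 = (203 - 14^2)/1 = 7/1 = 7, a_1 = floor((14 + 14)/7) = 4.
  m_2 = 7*4 - 14 = 14, d_2 = (203 - 14^2)/7 = 7/7 = 1, a_2 = floor((14 + 14)/1) = 28.
  m_3 = 1*28 - 14 = 14, d_3 = (203 - 14^2)/1 = 7/1 = 7: (m_3, d_3) = (m_1, d_1) = (14, 7), so from here the quotients repeat a_1, a_2; the period length is 2.
So sqrt(203) = [14; (4, 28)] with period length k = 2.
k is even, so the fundamental solution of x^2 - 203y^2 = 1 is (p_{k-1}, q_{k-1}) = (p_1, q_1); compute convergents through index 1.
Convergents (p_i = a_i*p_{i-1} + p_{i-2}, q_i = a_i*q_{i-1} + q_{i-2} with p_{-2}=0, p_{-1}=1, q_{-2}=1, q_{-1}=0):
  i=0: a_0=14, p_0 = 14*1 + 0 = 14, q_0 = 14*0 + 1 = 1.
  i=1: a_1=4, p_1 = 4*14 + 1 = 57, q_1 = 4*1 + 0 = 4.
Check: 57^2 - 203*4^2 = 3249 - 3248 = 1, so (x, y) = (57, 4) solves the equation, and by the theorem it is the least positive solution.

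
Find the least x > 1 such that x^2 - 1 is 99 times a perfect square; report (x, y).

First expand sqrt(99) as a continued fraction. With x_i = (sqrt(99) + m_i)/d_i and (m_0, d_0) = (0, 1): a_0 = floor(sqrt(99)) = 9, since 9^2 = 81 <= 99 < 100 = 10^2.
Iterate m_{i+1} = d_i*a_i - m_i, d_{i+1} = (99 - m_{i+1}^2)/d_i, a_{i+1} = floor((a_0 + m_{i+1})/d_{i+1}):
  m_1 = 1*9 - 0 = 9, d_1 = (99 - 9^2)/1 = 18/1 = 18, a_1 = floor((9 + 9)/18) = 1.
  m_2 = 18*1 - 9 = 9, d_2 = (99 - 9^2)/18 = 18/18 = 1, a_2 = floor((9 + 9)/1) = 18.
  m_3 = 1*18 - 9 = 9, d_3 = (99 - 9^2)/1 = 18/1 = 18: (m_3, d_3) = (m_1, d_1) = (9, 18), so from here the quotients repeat a_1, a_2; the period length is 2.
So sqrt(99) = [9; (1, 18)] with period length k = 2.
k is even, so the fundamental solution of x^2 - 99y^2 = 1 is (p_{k-1}, q_{k-1}) = (p_1, q_1); compute convergents through index 1.
Convergents (p_i = a_i*p_{i-1} + p_{i-2}, q_i = a_i*q_{i-1} + q_{i-2} with p_{-2}=0, p_{-1}=1, q_{-2}=1, q_{-1}=0):
  i=0: a_0=9, p_0 = 9*1 + 0 = 9, q_0 = 9*0 + 1 = 1.
  i=1: a_1=1, p_1 = 1*9 + 1 = 10, q_1 = 1*1 + 0 = 1.
Check: 10^2 - 99*1^2 = 100 - 99 = 1, so (x, y) = (10, 1) solves the equation, and by the theorem it is the least positive solution.

(x, y) = (10, 1)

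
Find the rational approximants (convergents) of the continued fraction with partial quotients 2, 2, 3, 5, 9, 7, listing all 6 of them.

Using the convergent recurrence p_i = a_i*p_{i-1} + p_{i-2}, q_i = a_i*q_{i-1} + q_{i-2} with p_{-2}=0, p_{-1}=1, q_{-2}=1, q_{-1}=0:
  i=0: a_0=2, p_0 = 2*1 + 0 = 2, q_0 = 2*0 + 1 = 1.
  i=1: a_1=2, p_1 = 2*2 + 1 = 5, q_1 = 2*1 + 0 = 2.
  i=2: a_2=3, p_2 = 3*5 + 2 = 17, q_2 = 3*2 + 1 = 7.
  i=3: a_3=5, p_3 = 5*17 + 5 = 90, q_3 = 5*7 + 2 = 37.
  i=4: a_4=9, p_4 = 9*90 + 17 = 827, q_4 = 9*37 + 7 = 340.
  i=5: a_5=7, p_5 = 7*827 + 90 = 5879, q_5 = 7*340 + 37 = 2417.

2/1, 5/2, 17/7, 90/37, 827/340, 5879/2417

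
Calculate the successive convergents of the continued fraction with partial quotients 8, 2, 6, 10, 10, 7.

Using the convergent recurrence p_i = a_i*p_{i-1} + p_{i-2}, q_i = a_i*q_{i-1} + q_{i-2} with p_{-2}=0, p_{-1}=1, q_{-2}=1, q_{-1}=0:
  i=0: a_0=8, p_0 = 8*1 + 0 = 8, q_0 = 8*0 + 1 = 1.
  i=1: a_1=2, p_1 = 2*8 + 1 = 17, q_1 = 2*1 + 0 = 2.
  i=2: a_2=6, p_2 = 6*17 + 8 = 110, q_2 = 6*2 + 1 = 13.
  i=3: a_3=10, p_3 = 10*110 + 17 = 1117, q_3 = 10*13 + 2 = 132.
  i=4: a_4=10, p_4 = 10*1117 + 110 = 11280, q_4 = 10*132 + 13 = 1333.
  i=5: a_5=7, p_5 = 7*11280 + 1117 = 80077, q_5 = 7*1333 + 132 = 9463.

8/1, 17/2, 110/13, 1117/132, 11280/1333, 80077/9463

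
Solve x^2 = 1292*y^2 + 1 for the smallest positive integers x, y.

(x, y) = (647, 18)

First expand sqrt(1292) as a continued fraction. With x_i = (sqrt(1292) + m_i)/d_i and (m_0, d_0) = (0, 1): a_0 = floor(sqrt(1292)) = 35, since 35^2 = 1225 <= 1292 < 1296 = 36^2.
Iterate m_{i+1} = d_i*a_i - m_i, d_{i+1} = (1292 - m_{i+1}^2)/d_i, a_{i+1} = floor((a_0 + m_{i+1})/d_{i+1}):
  m_1 = 1*35 - 0 = 35, d_1 = (1292 - 35^2)/1 = 67/1 = 67, a_1 = floor((35 + 35)/67) = 1.
  m_2 = 67*1 - 35 = 32, d_2 = (1292 - 32^2)/67 = 268/67 = 4, a_2 = floor((35 + 32)/4) = 16.
  m_3 = 4*16 - 32 = 32, d_3 = (1292 - 32^2)/4 = 268/4 = 67, a_3 = floor((35 + 32)/67) = 1.
  m_4 = 67*1 - 32 = 35, d_4 = (1292 - 35^2)/67 = 67/67 = 1, a_4 = floor((35 + 35)/1) = 70.
  m_5 = 1*70 - 35 = 35, d_5 = (1292 - 35^2)/1 = 67/1 = 67: (m_5, d_5) = (m_1, d_1) = (35, 67), so from here the quotients repeat a_1, ..., a_4; the period length is 4.
So sqrt(1292) = [35; (1, 16, 1, 70)] with period length k = 4.
k is even, so the fundamental solution of x^2 - 1292y^2 = 1 is (p_{k-1}, q_{k-1}) = (p_3, q_3); compute convergents through index 3.
Convergents (p_i = a_i*p_{i-1} + p_{i-2}, q_i = a_i*q_{i-1} + q_{i-2} with p_{-2}=0, p_{-1}=1, q_{-2}=1, q_{-1}=0):
  i=0: a_0=35, p_0 = 35*1 + 0 = 35, q_0 = 35*0 + 1 = 1.
  i=1: a_1=1, p_1 = 1*35 + 1 = 36, q_1 = 1*1 + 0 = 1.
  i=2: a_2=16, p_2 = 16*36 + 35 = 611, q_2 = 16*1 + 1 = 17.
  i=3: a_3=1, p_3 = 1*611 + 36 = 647, q_3 = 1*17 + 1 = 18.
Check: 647^2 - 1292*18^2 = 418609 - 418608 = 1, so (x, y) = (647, 18) solves the equation, and by the theorem it is the least positive solution.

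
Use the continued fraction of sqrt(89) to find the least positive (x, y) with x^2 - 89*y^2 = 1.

First expand sqrt(89) as a continued fraction. With x_i = (sqrt(89) + m_i)/d_i and (m_0, d_0) = (0, 1): a_0 = floor(sqrt(89)) = 9, since 9^2 = 81 <= 89 < 100 = 10^2.
Iterate m_{i+1} = d_i*a_i - m_i, d_{i+1} = (89 - m_{i+1}^2)/d_i, a_{i+1} = floor((a_0 + m_{i+1})/d_{i+1}):
  m_1 = 1*9 - 0 = 9, d_1 = (89 - 9^2)/1 = 8/1 = 8, a_1 = floor((9 + 9)/8) = 2.
  m_2 = 8*2 - 9 = 7, d_2 = (89 - 7^2)/8 = 40/8 = 5, a_2 = floor((9 + 7)/5) = 3.
  m_3 = 5*3 - 7 = 8, d_3 = (89 - 8^2)/5 = 25/5 = 5, a_3 = floor((9 + 8)/5) = 3.
  m_4 = 5*3 - 8 = 7, d_4 = (89 - 7^2)/5 = 40/5 = 8, a_4 = floor((9 + 7)/8) = 2.
  m_5 = 8*2 - 7 = 9, d_5 = (89 - 9^2)/8 = 8/8 = 1, a_5 = floor((9 + 9)/1) = 18.
  m_6 = 1*18 - 9 = 9, d_6 = (89 - 9^2)/1 = 8/1 = 8: (m_6, d_6) = (m_1, d_1) = (9, 8), so from here the quotients repeat a_1, ..., a_5; the period length is 5.
So sqrt(89) = [9; (2, 3, 3, 2, 18)] with period length k = 5.
k is odd, so (p_{k-1}, q_{k-1}) only solves x^2 - 89y^2 = -1 and the fundamental solution of x^2 - 89y^2 = 1 is (p_{2k-1}, q_{2k-1}) = (p_9, q_9); compute convergents through index 9, running through the period twice.
Convergents (p_i = a_i*p_{i-1} + p_{i-2}, q_i = a_i*q_{i-1} + q_{i-2} with p_{-2}=0, p_{-1}=1, q_{-2}=1, q_{-1}=0):
  i=0: a_0=9, p_0 = 9*1 + 0 = 9, q_0 = 9*0 + 1 = 1.
  i=1: a_1=2, p_1 = 2*9 + 1 = 19, q_1 = 2*1 + 0 = 2.
  i=2: a_2=3, p_2 = 3*19 + 9 = 66, q_2 = 3*2 + 1 = 7.
  i=3: a_3=3, p_3 = 3*66 + 19 = 217, q_3 = 3*7 + 2 = 23.
  i=4: a_4=2, p_4 = 2*217 + 66 = 500, q_4 = 2*23 + 7 = 53.
  i=5: a_5=18, p_5 = 18*500 + 217 = 9217, q_5 = 18*53 + 23 = 977.
  i=6: a_6=2, p_6 = 2*9217 + 500 = 18934, q_6 = 2*977 + 53 = 2007.
  i=7: a_7=3, p_7 = 3*18934 + 9217 = 66019, q_7 = 3*2007 + 977 = 6998.
  i=8: a_8=3, p_8 = 3*66019 + 18934 = 216991, q_8 = 3*6998 + 2007 = 23001.
  i=9: a_9=2, p_9 = 2*216991 + 66019 = 500001, q_9 = 2*23001 + 6998 = 53000.
Indeed p_4^2 - 89*q_4^2 = 250000 - 250001 = -1, not +1.
Check: 500001^2 - 89*53000^2 = 250001000001 - 250001000000 = 1, so (x, y) = (500001, 53000) solves the equation, and by the theorem it is the least positive solution.

(x, y) = (500001, 53000)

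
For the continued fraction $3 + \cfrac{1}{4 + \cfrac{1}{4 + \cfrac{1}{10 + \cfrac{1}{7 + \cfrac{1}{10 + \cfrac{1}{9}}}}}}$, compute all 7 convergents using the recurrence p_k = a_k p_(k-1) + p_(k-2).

Using the convergent recurrence p_i = a_i*p_{i-1} + p_{i-2}, q_i = a_i*q_{i-1} + q_{i-2} with p_{-2}=0, p_{-1}=1, q_{-2}=1, q_{-1}=0:
  i=0: a_0=3, p_0 = 3*1 + 0 = 3, q_0 = 3*0 + 1 = 1.
  i=1: a_1=4, p_1 = 4*3 + 1 = 13, q_1 = 4*1 + 0 = 4.
  i=2: a_2=4, p_2 = 4*13 + 3 = 55, q_2 = 4*4 + 1 = 17.
  i=3: a_3=10, p_3 = 10*55 + 13 = 563, q_3 = 10*17 + 4 = 174.
  i=4: a_4=7, p_4 = 7*563 + 55 = 3996, q_4 = 7*174 + 17 = 1235.
  i=5: a_5=10, p_5 = 10*3996 + 563 = 40523, q_5 = 10*1235 + 174 = 12524.
  i=6: a_6=9, p_6 = 9*40523 + 3996 = 368703, q_6 = 9*12524 + 1235 = 113951.

3/1, 13/4, 55/17, 563/174, 3996/1235, 40523/12524, 368703/113951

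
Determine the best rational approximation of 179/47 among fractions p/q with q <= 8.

Expand x = 179/47 as a continued fraction with the Euclidean algorithm:
  179 = 3*47 + 38, so a_0 = 3.
  47 = 1*38 + 9, so a_1 = 1.
  38 = 4*9 + 2, so a_2 = 4.
  9 = 4*2 + 1, so a_3 = 4.
  2 = 2*1 + 0, so a_4 = 2.
so x = [3; 1, 4, 4, 2].
Convergents (p_i = a_i*p_{i-1} + p_{i-2}, q_i = a_i*q_{i-1} + q_{i-2} with p_{-2}=0, p_{-1}=1, q_{-2}=1, q_{-1}=0), until the denominator exceeds 8:
  i=0: a_0=3, p_0 = 3*1 + 0 = 3, q_0 = 3*0 + 1 = 1.
  i=1: a_1=1, p_1 = 1*3 + 1 = 4, q_1 = 1*1 + 0 = 1.
  i=2: a_2=4, p_2 = 4*4 + 3 = 19, q_2 = 4*1 + 1 = 5.
  i=3: a_3=4, p_3 = 4*19 + 4 = 80, q_3 = 4*5 + 1 = 21.
q_3 = 21 > 8, so the last convergent with denominator <= 8 is p_2/q_2 = 19/5.
The closest fraction with denominator <= 8 is either p_2/q_2 or the intermediate fraction (k*p_2 + p_1)/(k*q_2 + q_1) with the largest k >= 1 whose denominator stays <= 8; these approach x as k grows, and every other convergent or intermediate fraction in range is farther away.
Largest k: floor((8 - q_1)/q_2) = floor((8 - 1)/5) = 1.
That gives (1*19 + 4)/(1*5 + 1) = 23/6.
Compare the errors: |x - 19/5| = |179*5 - 19*47|/(47*5) = 2/235, and |x - 23/6| = |179*6 - 23*47|/(47*6) = 7/282.
Cross-multiplying, 2*282 = 564 < 1645 = 7*235, so 2/235 is smaller: the convergent 19/5 is closer to x than 23/6.

19/5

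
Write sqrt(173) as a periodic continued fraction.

[13; (6, 1, 1, 6, 26)]

Write x_i = (sqrt(173) + m_i)/d_i with (m_0, d_0) = (0, 1). a_0 = floor(sqrt(173)) = 13, since 13^2 = 169 <= 173 < 196 = 14^2.
Iterate m_{i+1} = d_i*a_i - m_i, d_{i+1} = (173 - m_{i+1}^2)/d_i, a_{i+1} = floor((a_0 + m_{i+1})/d_{i+1}):
  m_1 = 1*13 - 0 = 13, d_1 = (173 - 13^2)/1 = 4/1 = 4, a_1 = floor((13 + 13)/4) = 6.
  m_2 = 4*6 - 13 = 11, d_2 = (173 - 11^2)/4 = 52/4 = 13, a_2 = floor((13 + 11)/13) = 1.
  m_3 = 13*1 - 11 = 2, d_3 = (173 - 2^2)/13 = 169/13 = 13, a_3 = floor((13 + 2)/13) = 1.
  m_4 = 13*1 - 2 = 11, d_4 = (173 - 11^2)/13 = 52/13 = 4, a_4 = floor((13 + 11)/4) = 6.
  m_5 = 4*6 - 11 = 13, d_5 = (173 - 13^2)/4 = 4/4 = 1, a_5 = floor((13 + 13)/1) = 26.
  m_6 = 1*26 - 13 = 13, d_6 = (173 - 13^2)/1 = 4/1 = 4: (m_6, d_6) = (m_1, d_1) = (13, 4), so from here the quotients repeat a_1, ..., a_5; the period length is 5.
Hence the expansion of sqrt(173) is a_0 = 13 followed by the repeating block 6, 1, 1, 6, 26 (period 5).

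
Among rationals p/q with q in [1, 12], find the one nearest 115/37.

Expand x = 115/37 as a continued fraction with the Euclidean algorithm:
  115 = 3*37 + 4, so a_0 = 3.
  37 = 9*4 + 1, so a_1 = 9.
  4 = 4*1 + 0, so a_2 = 4.
so x = [3; 9, 4].
Convergents (p_i = a_i*p_{i-1} + p_{i-2}, q_i = a_i*q_{i-1} + q_{i-2} with p_{-2}=0, p_{-1}=1, q_{-2}=1, q_{-1}=0), until the denominator exceeds 12:
  i=0: a_0=3, p_0 = 3*1 + 0 = 3, q_0 = 3*0 + 1 = 1.
  i=1: a_1=9, p_1 = 9*3 + 1 = 28, q_1 = 9*1 + 0 = 9.
  i=2: a_2=4, p_2 = 4*28 + 3 = 115, q_2 = 4*9 + 1 = 37.
q_2 = 37 > 12, so the last convergent with denominator <= 12 is p_1/q_1 = 28/9.
The closest fraction with denominator <= 12 is either p_1/q_1 or the intermediate fraction (k*p_1 + p_0)/(k*q_1 + q_0) with the largest k >= 1 whose denominator stays <= 12; these approach x as k grows, and every other convergent or intermediate fraction in range is farther away.
Largest k: floor((12 - q_0)/q_1) = floor((12 - 1)/9) = 1.
That gives (1*28 + 3)/(1*9 + 1) = 31/10.
Compare the errors: |x - 28/9| = |115*9 - 28*37|/(37*9) = 1/333, and |x - 31/10| = |115*10 - 31*37|/(37*10) = 3/370.
Cross-multiplying, 1*370 = 370 < 999 = 3*333, so 1/333 is smaller: the convergent 28/9 is closer to x than 31/10.

28/9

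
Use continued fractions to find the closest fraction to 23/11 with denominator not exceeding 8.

17/8

Expand x = 23/11 as a continued fraction with the Euclidean algorithm:
  23 = 2*11 + 1, so a_0 = 2.
  11 = 11*1 + 0, so a_1 = 11.
so x = [2; 11].
Convergents (p_i = a_i*p_{i-1} + p_{i-2}, q_i = a_i*q_{i-1} + q_{i-2} with p_{-2}=0, p_{-1}=1, q_{-2}=1, q_{-1}=0), until the denominator exceeds 8:
  i=0: a_0=2, p_0 = 2*1 + 0 = 2, q_0 = 2*0 + 1 = 1.
  i=1: a_1=11, p_1 = 11*2 + 1 = 23, q_1 = 11*1 + 0 = 11.
q_1 = 11 > 8, so the last convergent with denominator <= 8 is p_0/q_0 = 2/1.
The closest fraction with denominator <= 8 is either p_0/q_0 or the intermediate fraction (k*p_0 + p_{-1})/(k*q_0 + q_{-1}) with the largest k >= 1 whose denominator stays <= 8; these approach x as k grows, and every other convergent or intermediate fraction in range is farther away.
Largest k: floor((8 - q_{-1})/q_0) = floor((8 - 0)/1) = 8 (using the seeds p_{-1} = 1, q_{-1} = 0).
That gives (8*2 + 1)/(8*1 + 0) = 17/8.
Compare the errors: |x - 2/1| = |23*1 - 2*11|/(11*1) = 1/11, and |x - 17/8| = |23*8 - 17*11|/(11*8) = 3/88.
Cross-multiplying, 3*11 = 33 < 88 = 1*88, so 3/88 is smaller: the intermediate fraction 17/8 is closer to x than 2/1.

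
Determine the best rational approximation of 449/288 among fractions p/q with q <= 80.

Expand x = 449/288 as a continued fraction with the Euclidean algorithm:
  449 = 1*288 + 161, so a_0 = 1.
  288 = 1*161 + 127, so a_1 = 1.
  161 = 1*127 + 34, so a_2 = 1.
  127 = 3*34 + 25, so a_3 = 3.
  34 = 1*25 + 9, so a_4 = 1.
  25 = 2*9 + 7, so a_5 = 2.
  9 = 1*7 + 2, so a_6 = 1.
  7 = 3*2 + 1, so a_7 = 3.
  2 = 2*1 + 0, so a_8 = 2.
so x = [1; 1, 1, 3, 1, 2, 1, 3, 2].
Convergents (p_i = a_i*p_{i-1} + p_{i-2}, q_i = a_i*q_{i-1} + q_{i-2} with p_{-2}=0, p_{-1}=1, q_{-2}=1, q_{-1}=0), until the denominator exceeds 80:
  i=0: a_0=1, p_0 = 1*1 + 0 = 1, q_0 = 1*0 + 1 = 1.
  i=1: a_1=1, p_1 = 1*1 + 1 = 2, q_1 = 1*1 + 0 = 1.
  i=2: a_2=1, p_2 = 1*2 + 1 = 3, q_2 = 1*1 + 1 = 2.
  i=3: a_3=3, p_3 = 3*3 + 2 = 11, q_3 = 3*2 + 1 = 7.
  i=4: a_4=1, p_4 = 1*11 + 3 = 14, q_4 = 1*7 + 2 = 9.
  i=5: a_5=2, p_5 = 2*14 + 11 = 39, q_5 = 2*9 + 7 = 25.
  i=6: a_6=1, p_6 = 1*39 + 14 = 53, q_6 = 1*25 + 9 = 34.
  i=7: a_7=3, p_7 = 3*53 + 39 = 198, q_7 = 3*34 + 25 = 127.
q_7 = 127 > 80, so the last convergent with denominator <= 80 is p_6/q_6 = 53/34.
The closest fraction with denominator <= 80 is either p_6/q_6 or the intermediate fraction (k*p_6 + p_5)/(k*q_6 + q_5) with the largest k >= 1 whose denominator stays <= 80; these approach x as k grows, and every other convergent or intermediate fraction in range is farther away.
Largest k: floor((80 - q_5)/q_6) = floor((80 - 25)/34) = 1.
That gives (1*53 + 39)/(1*34 + 25) = 92/59.
Compare the errors: |x - 53/34| = |449*34 - 53*288|/(288*34) = 2/9792, and |x - 92/59| = |449*59 - 92*288|/(288*59) = 5/16992.
Cross-multiplying, 2*16992 = 33984 < 48960 = 5*9792, so 2/9792 is smaller: the convergent 53/34 is closer to x than 92/59.

53/34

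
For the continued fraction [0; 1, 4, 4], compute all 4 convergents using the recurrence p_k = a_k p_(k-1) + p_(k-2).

0/1, 1/1, 4/5, 17/21

Using the convergent recurrence p_i = a_i*p_{i-1} + p_{i-2}, q_i = a_i*q_{i-1} + q_{i-2} with p_{-2}=0, p_{-1}=1, q_{-2}=1, q_{-1}=0:
  i=0: a_0=0, p_0 = 0*1 + 0 = 0, q_0 = 0*0 + 1 = 1.
  i=1: a_1=1, p_1 = 1*0 + 1 = 1, q_1 = 1*1 + 0 = 1.
  i=2: a_2=4, p_2 = 4*1 + 0 = 4, q_2 = 4*1 + 1 = 5.
  i=3: a_3=4, p_3 = 4*4 + 1 = 17, q_3 = 4*5 + 1 = 21.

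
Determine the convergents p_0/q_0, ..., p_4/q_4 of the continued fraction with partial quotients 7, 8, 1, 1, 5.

7/1, 57/8, 64/9, 121/17, 669/94

Using the convergent recurrence p_i = a_i*p_{i-1} + p_{i-2}, q_i = a_i*q_{i-1} + q_{i-2} with p_{-2}=0, p_{-1}=1, q_{-2}=1, q_{-1}=0:
  i=0: a_0=7, p_0 = 7*1 + 0 = 7, q_0 = 7*0 + 1 = 1.
  i=1: a_1=8, p_1 = 8*7 + 1 = 57, q_1 = 8*1 + 0 = 8.
  i=2: a_2=1, p_2 = 1*57 + 7 = 64, q_2 = 1*8 + 1 = 9.
  i=3: a_3=1, p_3 = 1*64 + 57 = 121, q_3 = 1*9 + 8 = 17.
  i=4: a_4=5, p_4 = 5*121 + 64 = 669, q_4 = 5*17 + 9 = 94.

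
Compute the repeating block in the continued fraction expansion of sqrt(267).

Write x_i = (sqrt(267) + m_i)/d_i with (m_0, d_0) = (0, 1). a_0 = floor(sqrt(267)) = 16, since 16^2 = 256 <= 267 < 289 = 17^2.
Iterate m_{i+1} = d_i*a_i - m_i, d_{i+1} = (267 - m_{i+1}^2)/d_i, a_{i+1} = floor((a_0 + m_{i+1})/d_{i+1}):
  m_1 = 1*16 - 0 = 16, d_1 = (267 - 16^2)/1 = 11/1 = 11, a_1 = floor((16 + 16)/11) = 2.
  m_2 = 11*2 - 16 = 6, d_2 = (267 - 6^2)/11 = 231/11 = 21, a_2 = floor((16 + 6)/21) = 1.
  m_3 = 21*1 - 6 = 15, d_3 = (267 - 15^2)/21 = 42/21 = 2, a_3 = floor((16 + 15)/2) = 15.
  m_4 = 2*15 - 15 = 15, d_4 = (267 - 15^2)/2 = 42/2 = 21, a_4 = floor((16 + 15)/21) = 1.
  m_5 = 21*1 - 15 = 6, d_5 = (267 - 6^2)/21 = 231/21 = 11, a_5 = floor((16 + 6)/11) = 2.
  m_6 = 11*2 - 6 = 16, d_6 = (267 - 16^2)/11 = 11/11 = 1, a_6 = floor((16 + 16)/1) = 32.
  m_7 = 1*32 - 16 = 16, d_7 = (267 - 16^2)/1 = 11/1 = 11: (m_7, d_7) = (m_1, d_1) = (16, 11), so from here the quotients repeat a_1, ..., a_6; the period length is 6.
Hence the expansion of sqrt(267) is a_0 = 16 followed by the repeating block 2, 1, 15, 1, 2, 32 (period 6).

[16; (2, 1, 15, 1, 2, 32)]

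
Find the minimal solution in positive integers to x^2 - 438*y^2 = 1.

First expand sqrt(438) as a continued fraction. With x_i = (sqrt(438) + m_i)/d_i and (m_0, d_0) = (0, 1): a_0 = floor(sqrt(438)) = 20, since 20^2 = 400 <= 438 < 441 = 21^2.
Iterate m_{i+1} = d_i*a_i - m_i, d_{i+1} = (438 - m_{i+1}^2)/d_i, a_{i+1} = floor((a_0 + m_{i+1})/d_{i+1}):
  m_1 = 1*20 - 0 = 20, d_1 = (438 - 20^2)/1 = 38/1 = 38, a_1 = floor((20 + 20)/38) = 1.
  m_2 = 38*1 - 20 = 18, d_2 = (438 - 18^2)/38 = 114/38 = 3, a_2 = floor((20 + 18)/3) = 12.
  m_3 = 3*12 - 18 = 18, d_3 = (438 - 18^2)/3 = 114/3 = 38, a_3 = floor((20 + 18)/38) = 1.
  m_4 = 38*1 - 18 = 20, d_4 = (438 - 20^2)/38 = 38/38 = 1, a_4 = floor((20 + 20)/1) = 40.
  m_5 = 1*40 - 20 = 20, d_5 = (438 - 20^2)/1 = 38/1 = 38: (m_5, d_5) = (m_1, d_1) = (20, 38), so from here the quotients repeat a_1, ..., a_4; the period length is 4.
So sqrt(438) = [20; (1, 12, 1, 40)] with period length k = 4.
k is even, so the fundamental solution of x^2 - 438y^2 = 1 is (p_{k-1}, q_{k-1}) = (p_3, q_3); compute convergents through index 3.
Convergents (p_i = a_i*p_{i-1} + p_{i-2}, q_i = a_i*q_{i-1} + q_{i-2} with p_{-2}=0, p_{-1}=1, q_{-2}=1, q_{-1}=0):
  i=0: a_0=20, p_0 = 20*1 + 0 = 20, q_0 = 20*0 + 1 = 1.
  i=1: a_1=1, p_1 = 1*20 + 1 = 21, q_1 = 1*1 + 0 = 1.
  i=2: a_2=12, p_2 = 12*21 + 20 = 272, q_2 = 12*1 + 1 = 13.
  i=3: a_3=1, p_3 = 1*272 + 21 = 293, q_3 = 1*13 + 1 = 14.
Check: 293^2 - 438*14^2 = 85849 - 85848 = 1, so (x, y) = (293, 14) solves the equation, and by the theorem it is the least positive solution.

(x, y) = (293, 14)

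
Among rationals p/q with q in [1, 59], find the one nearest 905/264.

Expand x = 905/264 as a continued fraction with the Euclidean algorithm:
  905 = 3*264 + 113, so a_0 = 3.
  264 = 2*113 + 38, so a_1 = 2.
  113 = 2*38 + 37, so a_2 = 2.
  38 = 1*37 + 1, so a_3 = 1.
  37 = 37*1 + 0, so a_4 = 37.
so x = [3; 2, 2, 1, 37].
Convergents (p_i = a_i*p_{i-1} + p_{i-2}, q_i = a_i*q_{i-1} + q_{i-2} with p_{-2}=0, p_{-1}=1, q_{-2}=1, q_{-1}=0), until the denominator exceeds 59:
  i=0: a_0=3, p_0 = 3*1 + 0 = 3, q_0 = 3*0 + 1 = 1.
  i=1: a_1=2, p_1 = 2*3 + 1 = 7, q_1 = 2*1 + 0 = 2.
  i=2: a_2=2, p_2 = 2*7 + 3 = 17, q_2 = 2*2 + 1 = 5.
  i=3: a_3=1, p_3 = 1*17 + 7 = 24, q_3 = 1*5 + 2 = 7.
  i=4: a_4=37, p_4 = 37*24 + 17 = 905, q_4 = 37*7 + 5 = 264.
q_4 = 264 > 59, so the last convergent with denominator <= 59 is p_3/q_3 = 24/7.
The closest fraction with denominator <= 59 is either p_3/q_3 or the intermediate fraction (k*p_3 + p_2)/(k*q_3 + q_2) with the largest k >= 1 whose denominator stays <= 59; these approach x as k grows, and every other convergent or intermediate fraction in range is farther away.
Largest k: floor((59 - q_2)/q_3) = floor((59 - 5)/7) = 7.
That gives (7*24 + 17)/(7*7 + 5) = 185/54.
Compare the errors: |x - 24/7| = |905*7 - 24*264|/(264*7) = 1/1848, and |x - 185/54| = |905*54 - 185*264|/(264*54) = 30/14256.
Cross-multiplying, 1*14256 = 14256 < 55440 = 30*1848, so 1/1848 is smaller: the convergent 24/7 is closer to x than 185/54.

24/7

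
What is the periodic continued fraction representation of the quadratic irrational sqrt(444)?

[21; (14, 42)]

Write x_i = (sqrt(444) + m_i)/d_i with (m_0, d_0) = (0, 1). a_0 = floor(sqrt(444)) = 21, since 21^2 = 441 <= 444 < 484 = 22^2.
Iterate m_{i+1} = d_i*a_i - m_i, d_{i+1} = (444 - m_{i+1}^2)/d_i, a_{i+1} = floor((a_0 + m_{i+1})/d_{i+1}):
  m_1 = 1*21 - 0 = 21, d_1 = (444 - 21^2)/1 = 3/1 = 3, a_1 = floor((21 + 21)/3) = 14.
  m_2 = 3*14 - 21 = 21, d_2 = (444 - 21^2)/3 = 3/3 = 1, a_2 = floor((21 + 21)/1) = 42.
  m_3 = 1*42 - 21 = 21, d_3 = (444 - 21^2)/1 = 3/1 = 3: (m_3, d_3) = (m_1, d_1) = (21, 3), so from here the quotients repeat a_1, a_2; the period length is 2.
Hence the expansion of sqrt(444) is a_0 = 21 followed by the repeating block 14, 42 (period 2).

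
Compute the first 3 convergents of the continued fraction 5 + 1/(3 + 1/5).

5/1, 16/3, 85/16

Using the convergent recurrence p_i = a_i*p_{i-1} + p_{i-2}, q_i = a_i*q_{i-1} + q_{i-2} with p_{-2}=0, p_{-1}=1, q_{-2}=1, q_{-1}=0:
  i=0: a_0=5, p_0 = 5*1 + 0 = 5, q_0 = 5*0 + 1 = 1.
  i=1: a_1=3, p_1 = 3*5 + 1 = 16, q_1 = 3*1 + 0 = 3.
  i=2: a_2=5, p_2 = 5*16 + 5 = 85, q_2 = 5*3 + 1 = 16.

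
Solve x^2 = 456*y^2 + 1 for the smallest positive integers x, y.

First expand sqrt(456) as a continued fraction. With x_i = (sqrt(456) + m_i)/d_i and (m_0, d_0) = (0, 1): a_0 = floor(sqrt(456)) = 21, since 21^2 = 441 <= 456 < 484 = 22^2.
Iterate m_{i+1} = d_i*a_i - m_i, d_{i+1} = (456 - m_{i+1}^2)/d_i, a_{i+1} = floor((a_0 + m_{i+1})/d_{i+1}):
  m_1 = 1*21 - 0 = 21, d_1 = (456 - 21^2)/1 = 15/1 = 15, a_1 = floor((21 + 21)/15) = 2.
  m_2 = 15*2 - 21 = 9, d_2 = (456 - 9^2)/15 = 375/15 = 25, a_2 = floor((21 + 9)/25) = 1.
  m_3 = 25*1 - 9 = 16, d_3 = (456 - 16^2)/25 = 200/25 = 8, a_3 = floor((21 + 16)/8) = 4.
  m_4 = 8*4 - 16 = 16, d_4 = (456 - 16^2)/8 = 200/8 = 25, a_4 = floor((21 + 16)/25) = 1.
  m_5 = 25*1 - 16 = 9, d_5 = (456 - 9^2)/25 = 375/25 = 15, a_5 = floor((21 + 9)/15) = 2.
  m_6 = 15*2 - 9 = 21, d_6 = (456 - 21^2)/15 = 15/15 = 1, a_6 = floor((21 + 21)/1) = 42.
  m_7 = 1*42 - 21 = 21, d_7 = (456 - 21^2)/1 = 15/1 = 15: (m_7, d_7) = (m_1, d_1) = (21, 15), so from here the quotients repeat a_1, ..., a_6; the period length is 6.
So sqrt(456) = [21; (2, 1, 4, 1, 2, 42)] with period length k = 6.
k is even, so the fundamental solution of x^2 - 456y^2 = 1 is (p_{k-1}, q_{k-1}) = (p_5, q_5); compute convergents through index 5.
Convergents (p_i = a_i*p_{i-1} + p_{i-2}, q_i = a_i*q_{i-1} + q_{i-2} with p_{-2}=0, p_{-1}=1, q_{-2}=1, q_{-1}=0):
  i=0: a_0=21, p_0 = 21*1 + 0 = 21, q_0 = 21*0 + 1 = 1.
  i=1: a_1=2, p_1 = 2*21 + 1 = 43, q_1 = 2*1 + 0 = 2.
  i=2: a_2=1, p_2 = 1*43 + 21 = 64, q_2 = 1*2 + 1 = 3.
  i=3: a_3=4, p_3 = 4*64 + 43 = 299, q_3 = 4*3 + 2 = 14.
  i=4: a_4=1, p_4 = 1*299 + 64 = 363, q_4 = 1*14 + 3 = 17.
  i=5: a_5=2, p_5 = 2*363 + 299 = 1025, q_5 = 2*17 + 14 = 48.
Check: 1025^2 - 456*48^2 = 1050625 - 1050624 = 1, so (x, y) = (1025, 48) solves the equation, and by the theorem it is the least positive solution.

(x, y) = (1025, 48)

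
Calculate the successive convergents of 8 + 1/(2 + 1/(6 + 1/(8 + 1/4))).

Using the convergent recurrence p_i = a_i*p_{i-1} + p_{i-2}, q_i = a_i*q_{i-1} + q_{i-2} with p_{-2}=0, p_{-1}=1, q_{-2}=1, q_{-1}=0:
  i=0: a_0=8, p_0 = 8*1 + 0 = 8, q_0 = 8*0 + 1 = 1.
  i=1: a_1=2, p_1 = 2*8 + 1 = 17, q_1 = 2*1 + 0 = 2.
  i=2: a_2=6, p_2 = 6*17 + 8 = 110, q_2 = 6*2 + 1 = 13.
  i=3: a_3=8, p_3 = 8*110 + 17 = 897, q_3 = 8*13 + 2 = 106.
  i=4: a_4=4, p_4 = 4*897 + 110 = 3698, q_4 = 4*106 + 13 = 437.

8/1, 17/2, 110/13, 897/106, 3698/437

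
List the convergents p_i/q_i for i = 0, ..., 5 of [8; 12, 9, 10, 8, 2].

Using the convergent recurrence p_i = a_i*p_{i-1} + p_{i-2}, q_i = a_i*q_{i-1} + q_{i-2} with p_{-2}=0, p_{-1}=1, q_{-2}=1, q_{-1}=0:
  i=0: a_0=8, p_0 = 8*1 + 0 = 8, q_0 = 8*0 + 1 = 1.
  i=1: a_1=12, p_1 = 12*8 + 1 = 97, q_1 = 12*1 + 0 = 12.
  i=2: a_2=9, p_2 = 9*97 + 8 = 881, q_2 = 9*12 + 1 = 109.
  i=3: a_3=10, p_3 = 10*881 + 97 = 8907, q_3 = 10*109 + 12 = 1102.
  i=4: a_4=8, p_4 = 8*8907 + 881 = 72137, q_4 = 8*1102 + 109 = 8925.
  i=5: a_5=2, p_5 = 2*72137 + 8907 = 153181, q_5 = 2*8925 + 1102 = 18952.

8/1, 97/12, 881/109, 8907/1102, 72137/8925, 153181/18952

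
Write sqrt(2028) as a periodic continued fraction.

Write x_i = (sqrt(2028) + m_i)/d_i with (m_0, d_0) = (0, 1). a_0 = floor(sqrt(2028)) = 45, since 45^2 = 2025 <= 2028 < 2116 = 46^2.
Iterate m_{i+1} = d_i*a_i - m_i, d_{i+1} = (2028 - m_{i+1}^2)/d_i, a_{i+1} = floor((a_0 + m_{i+1})/d_{i+1}):
  m_1 = 1*45 - 0 = 45, d_1 = (2028 - 45^2)/1 = 3/1 = 3, a_1 = floor((45 + 45)/3) = 30.
  m_2 = 3*30 - 45 = 45, d_2 = (2028 - 45^2)/3 = 3/3 = 1, a_2 = floor((45 + 45)/1) = 90.
  m_3 = 1*90 - 45 = 45, d_3 = (2028 - 45^2)/1 = 3/1 = 3: (m_3, d_3) = (m_1, d_1) = (45, 3), so from here the quotients repeat a_1, a_2; the period length is 2.
Hence the expansion of sqrt(2028) is a_0 = 45 followed by the repeating block 30, 90 (period 2).

[45; (30, 90)]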